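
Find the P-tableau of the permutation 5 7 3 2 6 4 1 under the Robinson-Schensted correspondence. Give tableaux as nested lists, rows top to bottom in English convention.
P = [[1, 4], [2, 6], [3, 7], [5]]

Insert 5: appended to row 1. P = [[5]].
Insert 7: appended to row 1. P = [[5, 7]].
Insert 3: 3 bumps 5 from row 1; 5 starts row 2. P = [[3, 7], [5]].
Insert 2: 2 bumps 3 from row 1; 3 bumps 5 from row 2; 5 starts row 3. P = [[2, 7], [3], [5]].
Insert 6: 6 bumps 7 from row 1; 7 appends to row 2. P = [[2, 6], [3, 7], [5]].
Insert 4: 4 bumps 6 from row 1; 6 bumps 7 from row 2; 7 appends to row 3. P = [[2, 4], [3, 6], [5, 7]].
Insert 1: 1 bumps 2 from row 1; 2 bumps 3 from row 2; 3 bumps 5 from row 3; 5 starts row 4. P = [[1, 4], [2, 6], [3, 7], [5]].

So P = [[1, 4], [2, 6], [3, 7], [5]].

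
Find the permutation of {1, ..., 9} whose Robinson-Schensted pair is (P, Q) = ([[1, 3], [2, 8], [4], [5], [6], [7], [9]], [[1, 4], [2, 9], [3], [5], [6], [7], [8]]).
9 7 6 8 5 4 2 1 3

Reverse the RSK construction: for i from n down to 1, find the cell of Q containing i, remove the entry at that cell from P, and reverse-bump it up through P; the value ejected from row 1 is w(i).

Step i=9: Q has 9 at row 2, column 2; remove 8 from row 2 of P and reverse-bump: 8 enters row 1 and ejects 3. So w(9) = 3. P is now [[1, 8], [2], [4], [5], [6], [7], [9]].
Step i=8: Q has 8 at row 7, column 1; remove 9 from row 7 of P and reverse-bump: 9 enters row 6 and ejects 7; 7 enters row 5 and ejects 6; 6 enters row 4 and ejects 5; 5 enters row 3 and ejects 4; 4 enters row 2 and ejects 2; 2 enters row 1 and ejects 1. So w(8) = 1. P is now [[2, 8], [4], [5], [6], [7], [9]].
Step i=7: Q has 7 at row 6, column 1; remove 9 from row 6 of P and reverse-bump: 9 enters row 5 and ejects 7; 7 enters row 4 and ejects 6; 6 enters row 3 and ejects 5; 5 enters row 2 and ejects 4; 4 enters row 1 and ejects 2. So w(7) = 2. P is now [[4, 8], [5], [6], [7], [9]].
Step i=6: Q has 6 at row 5, column 1; remove 9 from row 5 of P and reverse-bump: 9 enters row 4 and ejects 7; 7 enters row 3 and ejects 6; 6 enters row 2 and ejects 5; 5 enters row 1 and ejects 4. So w(6) = 4. P is now [[5, 8], [6], [7], [9]].
Step i=5: Q has 5 at row 4, column 1; remove 9 from row 4 of P and reverse-bump: 9 enters row 3 and ejects 7; 7 enters row 2 and ejects 6; 6 enters row 1 and ejects 5. So w(5) = 5. P is now [[6, 8], [7], [9]].
Step i=4: Q has 4 at row 1, column 2; remove that cell from P, ejecting 8. So w(4) = 8. P is now [[6], [7], [9]].
Step i=3: Q has 3 at row 3, column 1; remove 9 from row 3 of P and reverse-bump: 9 enters row 2 and ejects 7; 7 enters row 1 and ejects 6. So w(3) = 6. P is now [[7], [9]].
Step i=2: Q has 2 at row 2, column 1; remove 9 from row 2 of P and reverse-bump: 9 enters row 1 and ejects 7. So w(2) = 7. P is now [[9]].
Step i=1: Q has 1 at row 1, column 1; remove that cell from P, ejecting 9. So w(1) = 9. P is now [].

So w = 9 7 6 8 5 4 2 1 3.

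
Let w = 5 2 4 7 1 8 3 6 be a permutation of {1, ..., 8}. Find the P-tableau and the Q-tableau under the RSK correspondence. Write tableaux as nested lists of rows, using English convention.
P = [[1, 3, 6, 8], [2, 4, 7], [5]], Q = [[1, 3, 4, 6], [2, 7, 8], [5]]

Insert each entry of the permutation into P by Schensted row insertion, recording in Q the position of each new cell.

Insert 5: appended to row 1. P = [[5]], Q = [[1]].
Insert 2: 2 bumps 5 from row 1; 5 starts row 2. P = [[2], [5]], Q = [[1], [2]].
Insert 4: appended to row 1. P = [[2, 4], [5]], Q = [[1, 3], [2]].
Insert 7: appended to row 1. P = [[2, 4, 7], [5]], Q = [[1, 3, 4], [2]].
Insert 1: 1 bumps 2 from row 1; 2 bumps 5 from row 2; 5 starts row 3. P = [[1, 4, 7], [2], [5]], Q = [[1, 3, 4], [2], [5]].
Insert 8: appended to row 1. P = [[1, 4, 7, 8], [2], [5]], Q = [[1, 3, 4, 6], [2], [5]].
Insert 3: 3 bumps 4 from row 1; 4 appends to row 2. P = [[1, 3, 7, 8], [2, 4], [5]], Q = [[1, 3, 4, 6], [2, 7], [5]].
Insert 6: 6 bumps 7 from row 1; 7 appends to row 2. P = [[1, 3, 6, 8], [2, 4, 7], [5]], Q = [[1, 3, 4, 6], [2, 7, 8], [5]].

So P = [[1, 3, 6, 8], [2, 4, 7], [5]], Q = [[1, 3, 4, 6], [2, 7, 8], [5]].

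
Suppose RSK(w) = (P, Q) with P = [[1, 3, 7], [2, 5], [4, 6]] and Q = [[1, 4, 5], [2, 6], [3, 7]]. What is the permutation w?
Reverse RSK: for i = n, n-1, ..., 1, locate i in Q, remove the corresponding corner cell from P, and reverse-bump its entry up through P; the value ejected from row 1 is w(i).

So w = 4 2 1 6 7 5 3.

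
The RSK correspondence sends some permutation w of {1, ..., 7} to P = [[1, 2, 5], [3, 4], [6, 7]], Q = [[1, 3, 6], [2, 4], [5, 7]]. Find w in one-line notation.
Reverse the RSK construction: for i from n down to 1, find the cell of Q containing i, remove the entry at that cell from P, and reverse-bump it up through P; the value ejected from row 1 is w(i).

Step i=7: Q has 7 at row 3, column 2; remove 7 from row 3 of P and reverse-bump: 7 enters row 2 and ejects 4; 4 enters row 1 and ejects 2. So w(7) = 2. P is now [[1, 4, 5], [3, 7], [6]].
Step i=6: Q has 6 at row 1, column 3; remove that cell from P, ejecting 5. So w(6) = 5. P is now [[1, 4], [3, 7], [6]].
Step i=5: Q has 5 at row 3, column 1; remove 6 from row 3 of P and reverse-bump: 6 enters row 2 and ejects 3; 3 enters row 1 and ejects 1. So w(5) = 1. P is now [[3, 4], [6, 7]].
Step i=4: Q has 4 at row 2, column 2; remove 7 from row 2 of P and reverse-bump: 7 enters row 1 and ejects 4. So w(4) = 4. P is now [[3, 7], [6]].
Step i=3: Q has 3 at row 1, column 2; remove that cell from P, ejecting 7. So w(3) = 7. P is now [[3], [6]].
Step i=2: Q has 2 at row 2, column 1; remove 6 from row 2 of P and reverse-bump: 6 enters row 1 and ejects 3. So w(2) = 3. P is now [[6]].
Step i=1: Q has 1 at row 1, column 1; remove that cell from P, ejecting 6. So w(1) = 6. P is now [].

So w = 6 3 7 4 1 5 2.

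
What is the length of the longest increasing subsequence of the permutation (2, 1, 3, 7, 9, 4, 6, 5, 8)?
5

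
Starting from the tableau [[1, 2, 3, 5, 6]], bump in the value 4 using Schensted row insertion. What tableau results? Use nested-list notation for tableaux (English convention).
In row 1, 4 replaces 5 (the leftmost entry greater than 4); 5 is bumped to row 2. 5 starts a new row 2. The new tableau is [[1, 2, 3, 4, 6], [5]].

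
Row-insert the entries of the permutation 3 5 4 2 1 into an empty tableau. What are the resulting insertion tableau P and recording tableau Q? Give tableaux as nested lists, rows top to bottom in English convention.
Insert each entry of the permutation into P by Schensted row insertion, recording in Q the position of each new cell.

Insert 3: appended to row 1. P = [[3]].
Insert 5: appended to row 1. P = [[3, 5]].
Insert 4: 4 bumps 5 from row 1; 5 starts row 2. P = [[3, 4], [5]].
Insert 2: 2 bumps 3 from row 1; 3 bumps 5 from row 2; 5 starts row 3. P = [[2, 4], [3], [5]].
Insert 1: 1 bumps 2 from row 1; 2 bumps 3 from row 2; 3 bumps 5 from row 3; 5 starts row 4. P = [[1, 4], [2], [3], [5]].

So P = [[1, 4], [2], [3], [5]], Q = [[1, 2], [3], [4], [5]].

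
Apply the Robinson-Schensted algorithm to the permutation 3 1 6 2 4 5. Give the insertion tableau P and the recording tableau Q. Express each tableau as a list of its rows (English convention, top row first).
P = [[1, 2, 4, 5], [3, 6]], Q = [[1, 3, 5, 6], [2, 4]]

Insert each entry of the permutation into P by Schensted row insertion, recording in Q the position of each new cell.

Insert 3: appended to row 1. P = [[3]].
Insert 1: 1 bumps 3 from row 1; 3 starts row 2. P = [[1], [3]].
Insert 6: appended to row 1. P = [[1, 6], [3]].
Insert 2: 2 bumps 6 from row 1; 6 appends to row 2. P = [[1, 2], [3, 6]].
Insert 4: appended to row 1. P = [[1, 2, 4], [3, 6]].
Insert 5: appended to row 1. P = [[1, 2, 4, 5], [3, 6]].

So P = [[1, 2, 4, 5], [3, 6]], Q = [[1, 3, 5, 6], [2, 4]].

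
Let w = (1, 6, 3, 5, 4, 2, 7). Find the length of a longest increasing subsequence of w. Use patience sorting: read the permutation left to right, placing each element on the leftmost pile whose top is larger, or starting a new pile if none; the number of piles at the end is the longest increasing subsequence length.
4

1: new pile. tops = [1]
6: new pile. tops = [1, 6]
3: onto pile 2 (replacing 6). tops = [1, 3]
5: new pile. tops = [1, 3, 5]
4: onto pile 3 (replacing 5). tops = [1, 3, 4]
2: onto pile 2 (replacing 3). tops = [1, 2, 4]
7: new pile. tops = [1, 2, 4, 7]

4 piles, so the longest increasing subsequence has length 4.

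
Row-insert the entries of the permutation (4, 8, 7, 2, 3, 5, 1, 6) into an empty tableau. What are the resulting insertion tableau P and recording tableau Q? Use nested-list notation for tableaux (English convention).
P = [[1, 3, 5, 6], [2, 7], [4], [8]], Q = [[1, 2, 6, 8], [3, 5], [4], [7]]

Insert each entry of the permutation into P by Schensted row insertion, recording in Q the position of each new cell.

After inserting 4: P = [[4]].
After inserting 8: P = [[4, 8]].
After inserting 7: P = [[4, 7], [8]].
After inserting 2: P = [[2, 7], [4], [8]].
After inserting 3: P = [[2, 3], [4, 7], [8]].
After inserting 5: P = [[2, 3, 5], [4, 7], [8]].
After inserting 1: P = [[1, 3, 5], [2, 7], [4], [8]].
After inserting 6: P = [[1, 3, 5, 6], [2, 7], [4], [8]].

So P = [[1, 3, 5, 6], [2, 7], [4], [8]], Q = [[1, 2, 6, 8], [3, 5], [4], [7]].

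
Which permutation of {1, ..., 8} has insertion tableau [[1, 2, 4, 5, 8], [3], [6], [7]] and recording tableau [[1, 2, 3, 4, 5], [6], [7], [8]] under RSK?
Reverse RSK: for i = n, n-1, ..., 1, locate i in Q, remove the corresponding corner cell from P, and reverse-bump its entry up through P; the value ejected from row 1 is w(i).

So w = 1 3 4 7 8 6 5 2.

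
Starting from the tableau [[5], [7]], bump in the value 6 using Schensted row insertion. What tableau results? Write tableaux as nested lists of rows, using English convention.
[[5, 6], [7]]

6 is larger than every entry of row 1, so it is appended to row 1. The new tableau is [[5, 6], [7]].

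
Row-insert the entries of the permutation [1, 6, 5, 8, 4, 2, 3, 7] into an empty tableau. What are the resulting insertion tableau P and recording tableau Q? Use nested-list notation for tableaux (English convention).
P = [[1, 2, 3, 7], [4, 8], [5], [6]], Q = [[1, 2, 4, 8], [3, 7], [5], [6]]

Insert each entry of the permutation into P by Schensted row insertion, recording in Q the position of each new cell.

Insert 1: appended to row 1. P = [[1]].
Insert 6: appended to row 1. P = [[1, 6]].
Insert 5: 5 bumps 6 from row 1; 6 starts row 2. P = [[1, 5], [6]].
Insert 8: appended to row 1. P = [[1, 5, 8], [6]].
Insert 4: 4 bumps 5 from row 1; 5 bumps 6 from row 2; 6 starts row 3. P = [[1, 4, 8], [5], [6]].
Insert 2: 2 bumps 4 from row 1; 4 bumps 5 from row 2; 5 bumps 6 from row 3; 6 starts row 4. P = [[1, 2, 8], [4], [5], [6]].
Insert 3: 3 bumps 8 from row 1; 8 appends to row 2. P = [[1, 2, 3], [4, 8], [5], [6]].
Insert 7: appended to row 1. P = [[1, 2, 3, 7], [4, 8], [5], [6]].

So P = [[1, 2, 3, 7], [4, 8], [5], [6]], Q = [[1, 2, 4, 8], [3, 7], [5], [6]].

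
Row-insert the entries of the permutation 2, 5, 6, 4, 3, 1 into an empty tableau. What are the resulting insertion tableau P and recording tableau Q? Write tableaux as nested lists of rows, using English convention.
Insert each entry of the permutation into P by Schensted row insertion, recording in Q the position of each new cell.

Insert 2: appended to row 1. P = [[2]].
Insert 5: appended to row 1. P = [[2, 5]].
Insert 6: appended to row 1. P = [[2, 5, 6]].
Insert 4: 4 bumps 5 from row 1; 5 starts row 2. P = [[2, 4, 6], [5]].
Insert 3: 3 bumps 4 from row 1; 4 bumps 5 from row 2; 5 starts row 3. P = [[2, 3, 6], [4], [5]].
Insert 1: 1 bumps 2 from row 1; 2 bumps 4 from row 2; 4 bumps 5 from row 3; 5 starts row 4. P = [[1, 3, 6], [2], [4], [5]].

So P = [[1, 3, 6], [2], [4], [5]], Q = [[1, 2, 3], [4], [5], [6]].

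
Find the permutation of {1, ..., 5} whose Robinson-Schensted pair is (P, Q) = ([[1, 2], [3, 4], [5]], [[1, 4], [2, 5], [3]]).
5 3 1 4 2

Reverse the RSK construction: for i from n down to 1, find the cell of Q containing i, remove the entry at that cell from P, and reverse-bump it up through P; the value ejected from row 1 is w(i).

Step i=5: Q has 5 at row 2, column 2; remove 4 from row 2 of P and reverse-bump: 4 enters row 1 and ejects 2. So w(5) = 2. P is now [[1, 4], [3], [5]].
Step i=4: Q has 4 at row 1, column 2; remove that cell from P, ejecting 4. So w(4) = 4. P is now [[1], [3], [5]].
Step i=3: Q has 3 at row 3, column 1; remove 5 from row 3 of P and reverse-bump: 5 enters row 2 and ejects 3; 3 enters row 1 and ejects 1. So w(3) = 1. P is now [[3], [5]].
Step i=2: Q has 2 at row 2, column 1; remove 5 from row 2 of P and reverse-bump: 5 enters row 1 and ejects 3. So w(2) = 3. P is now [[5]].
Step i=1: Q has 1 at row 1, column 1; remove that cell from P, ejecting 5. So w(1) = 5. P is now [].

So w = 5 3 1 4 2.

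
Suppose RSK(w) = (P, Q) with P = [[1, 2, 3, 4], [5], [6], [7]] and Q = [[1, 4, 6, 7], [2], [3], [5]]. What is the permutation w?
7 6 1 5 2 3 4

Reverse the RSK construction: for i from n down to 1, find the cell of Q containing i, remove the entry at that cell from P, and reverse-bump it up through P; the value ejected from row 1 is w(i).

Step i=7: Q has 7 at row 1, column 4; remove that cell from P, ejecting 4. So w(7) = 4. P is now [[1, 2, 3], [5], [6], [7]].
Step i=6: Q has 6 at row 1, column 3; remove that cell from P, ejecting 3. So w(6) = 3. P is now [[1, 2], [5], [6], [7]].
Step i=5: Q has 5 at row 4, column 1; remove 7 from row 4 of P and reverse-bump: 7 enters row 3 and ejects 6; 6 enters row 2 and ejects 5; 5 enters row 1 and ejects 2. So w(5) = 2. P is now [[1, 5], [6], [7]].
Step i=4: Q has 4 at row 1, column 2; remove that cell from P, ejecting 5. So w(4) = 5. P is now [[1], [6], [7]].
Step i=3: Q has 3 at row 3, column 1; remove 7 from row 3 of P and reverse-bump: 7 enters row 2 and ejects 6; 6 enters row 1 and ejects 1. So w(3) = 1. P is now [[6], [7]].
Step i=2: Q has 2 at row 2, column 1; remove 7 from row 2 of P and reverse-bump: 7 enters row 1 and ejects 6. So w(2) = 6. P is now [[7]].
Step i=1: Q has 1 at row 1, column 1; remove that cell from P, ejecting 7. So w(1) = 7. P is now [].

So w = 7 6 1 5 2 3 4.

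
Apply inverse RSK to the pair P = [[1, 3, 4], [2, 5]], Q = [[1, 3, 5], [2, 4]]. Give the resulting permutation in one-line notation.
Reverse RSK: for i = n, n-1, ..., 1, locate i in Q, remove the corresponding corner cell from P, and reverse-bump its entry up through P; the value ejected from row 1 is w(i).

So w = 2 1 5 3 4.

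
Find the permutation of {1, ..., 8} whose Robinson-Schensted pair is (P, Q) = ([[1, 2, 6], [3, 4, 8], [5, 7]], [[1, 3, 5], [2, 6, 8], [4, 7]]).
Reverse the RSK construction: for i from n down to 1, find the cell of Q containing i, remove the entry at that cell from P, and reverse-bump it up through P; the value ejected from row 1 is w(i).

Step i=8: Q has 8 at row 2, column 3; remove 8 from row 2 of P and reverse-bump: 8 enters row 1 and ejects 6. So w(8) = 6. P is now [[1, 2, 8], [3, 4], [5, 7]].
Step i=7: Q has 7 at row 3, column 2; remove 7 from row 3 of P and reverse-bump: 7 enters row 2 and ejects 4; 4 enters row 1 and ejects 2. So w(7) = 2. P is now [[1, 4, 8], [3, 7], [5]].
Step i=6: Q has 6 at row 2, column 2; remove 7 from row 2 of P and reverse-bump: 7 enters row 1 and ejects 4. So w(6) = 4. P is now [[1, 7, 8], [3], [5]].
Step i=5: Q has 5 at row 1, column 3; remove that cell from P, ejecting 8. So w(5) = 8. P is now [[1, 7], [3], [5]].
Step i=4: Q has 4 at row 3, column 1; remove 5 from row 3 of P and reverse-bump: 5 enters row 2 and ejects 3; 3 enters row 1 and ejects 1. So w(4) = 1. P is now [[3, 7], [5]].
Step i=3: Q has 3 at row 1, column 2; remove that cell from P, ejecting 7. So w(3) = 7. P is now [[3], [5]].
Step i=2: Q has 2 at row 2, column 1; remove 5 from row 2 of P and reverse-bump: 5 enters row 1 and ejects 3. So w(2) = 3. P is now [[5]].
Step i=1: Q has 1 at row 1, column 1; remove that cell from P, ejecting 5. So w(1) = 5. P is now [].

So w = 5 3 7 1 8 4 2 6.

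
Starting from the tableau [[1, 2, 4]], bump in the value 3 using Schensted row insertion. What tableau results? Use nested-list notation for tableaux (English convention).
In row 1, 3 replaces 4 (the leftmost entry greater than 3); 4 is bumped to row 2. 4 starts a new row 2. The new tableau is [[1, 2, 3], [4]].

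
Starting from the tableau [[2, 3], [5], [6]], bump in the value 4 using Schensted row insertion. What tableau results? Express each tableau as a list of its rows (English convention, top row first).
4 is larger than every entry of row 1, so it is appended to row 1. The new tableau is [[2, 3, 4], [5], [6]].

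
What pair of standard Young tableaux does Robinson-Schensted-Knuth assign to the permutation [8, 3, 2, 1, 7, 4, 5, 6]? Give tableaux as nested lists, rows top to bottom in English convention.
P = [[1, 4, 5, 6], [2, 7], [3], [8]], Q = [[1, 5, 7, 8], [2, 6], [3], [4]]

Insert each entry of the permutation into P by Schensted row insertion, recording in Q the position of each new cell.

Insert 8: appended to row 1. P = [[8]], Q = [[1]].
Insert 3: 3 bumps 8 from row 1; 8 starts row 2. P = [[3], [8]], Q = [[1], [2]].
Insert 2: 2 bumps 3 from row 1; 3 bumps 8 from row 2; 8 starts row 3. P = [[2], [3], [8]], Q = [[1], [2], [3]].
Insert 1: 1 bumps 2 from row 1; 2 bumps 3 from row 2; 3 bumps 8 from row 3; 8 starts row 4. P = [[1], [2], [3], [8]], Q = [[1], [2], [3], [4]].
Insert 7: appended to row 1. P = [[1, 7], [2], [3], [8]], Q = [[1, 5], [2], [3], [4]].
Insert 4: 4 bumps 7 from row 1; 7 appends to row 2. P = [[1, 4], [2, 7], [3], [8]], Q = [[1, 5], [2, 6], [3], [4]].
Insert 5: appended to row 1. P = [[1, 4, 5], [2, 7], [3], [8]], Q = [[1, 5, 7], [2, 6], [3], [4]].
Insert 6: appended to row 1. P = [[1, 4, 5, 6], [2, 7], [3], [8]], Q = [[1, 5, 7, 8], [2, 6], [3], [4]].

So P = [[1, 4, 5, 6], [2, 7], [3], [8]], Q = [[1, 5, 7, 8], [2, 6], [3], [4]].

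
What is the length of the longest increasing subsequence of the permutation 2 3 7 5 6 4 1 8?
5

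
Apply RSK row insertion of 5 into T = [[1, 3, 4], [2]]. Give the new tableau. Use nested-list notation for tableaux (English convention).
[[1, 3, 4, 5], [2]]

5 is larger than every entry of row 1, so it is appended to row 1. The new tableau is [[1, 3, 4, 5], [2]].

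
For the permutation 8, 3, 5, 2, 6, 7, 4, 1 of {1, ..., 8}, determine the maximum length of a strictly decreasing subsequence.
4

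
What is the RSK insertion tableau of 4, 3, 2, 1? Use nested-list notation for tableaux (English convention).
After inserting 4: P = [[4]].
After inserting 3: P = [[3], [4]].
After inserting 2: P = [[2], [3], [4]].
After inserting 1: P = [[1], [2], [3], [4]].

So P = [[1], [2], [3], [4]].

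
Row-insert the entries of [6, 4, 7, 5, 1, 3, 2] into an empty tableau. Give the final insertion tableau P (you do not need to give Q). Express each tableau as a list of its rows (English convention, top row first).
Insert 6: appended to row 1. P = [[6]].
Insert 4: 4 bumps 6 from row 1; 6 starts row 2. P = [[4], [6]].
Insert 7: appended to row 1. P = [[4, 7], [6]].
Insert 5: 5 bumps 7 from row 1; 7 appends to row 2. P = [[4, 5], [6, 7]].
Insert 1: 1 bumps 4 from row 1; 4 bumps 6 from row 2; 6 starts row 3. P = [[1, 5], [4, 7], [6]].
Insert 3: 3 bumps 5 from row 1; 5 bumps 7 from row 2; 7 appends to row 3. P = [[1, 3], [4, 5], [6, 7]].
Insert 2: 2 bumps 3 from row 1; 3 bumps 4 from row 2; 4 bumps 6 from row 3; 6 starts row 4. P = [[1, 2], [3, 5], [4, 7], [6]].

So P = [[1, 2], [3, 5], [4, 7], [6]].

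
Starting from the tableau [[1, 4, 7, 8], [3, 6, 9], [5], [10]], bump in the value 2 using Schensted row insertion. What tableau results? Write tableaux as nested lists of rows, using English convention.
[[1, 2, 7, 8], [3, 4, 9], [5, 6], [10]]

In row 1, 2 replaces 4 (the leftmost entry greater than 2); 4 is bumped to row 2. In row 2, 4 replaces 6 (the leftmost entry greater than 4); 6 is bumped to row 3. 6 is appended to row 3. The new tableau is [[1, 2, 7, 8], [3, 4, 9], [5, 6], [10]].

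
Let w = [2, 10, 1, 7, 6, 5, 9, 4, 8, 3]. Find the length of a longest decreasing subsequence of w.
6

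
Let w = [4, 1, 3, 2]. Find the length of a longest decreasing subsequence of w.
3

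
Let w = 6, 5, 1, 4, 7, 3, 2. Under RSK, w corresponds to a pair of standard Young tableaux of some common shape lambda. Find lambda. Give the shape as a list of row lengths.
[3, 1, 1, 1, 1]

Row-insert each entry into an empty tableau.

After inserting 6: P = [[6]].
After inserting 5: P = [[5], [6]].
After inserting 1: P = [[1], [5], [6]].
After inserting 4: P = [[1, 4], [5], [6]].
After inserting 7: P = [[1, 4, 7], [5], [6]].
After inserting 3: P = [[1, 3, 7], [4], [5], [6]].
After inserting 2: P = [[1, 2, 7], [3], [4], [5], [6]].

The final insertion tableau P = [[1, 2, 7], [3], [4], [5], [6]] has shape [3, 1, 1, 1, 1].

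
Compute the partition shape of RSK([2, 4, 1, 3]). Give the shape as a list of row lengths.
RSK row insertion gives P = [[1, 3], [2, 4]], which has shape [2, 2].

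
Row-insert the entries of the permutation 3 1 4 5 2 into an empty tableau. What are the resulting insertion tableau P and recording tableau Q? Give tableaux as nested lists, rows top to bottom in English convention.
Insert each entry of the permutation into P by Schensted row insertion, recording in Q the position of each new cell.

Insert 3: appended to row 1. P = [[3]].
Insert 1: 1 bumps 3 from row 1; 3 starts row 2. P = [[1], [3]].
Insert 4: appended to row 1. P = [[1, 4], [3]].
Insert 5: appended to row 1. P = [[1, 4, 5], [3]].
Insert 2: 2 bumps 4 from row 1; 4 appends to row 2. P = [[1, 2, 5], [3, 4]].

So P = [[1, 2, 5], [3, 4]], Q = [[1, 3, 4], [2, 5]].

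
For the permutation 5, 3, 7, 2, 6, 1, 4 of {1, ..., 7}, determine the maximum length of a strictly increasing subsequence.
2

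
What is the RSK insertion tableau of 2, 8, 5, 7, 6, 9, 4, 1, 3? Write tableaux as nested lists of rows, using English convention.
P = [[1, 3, 6, 9], [2, 4], [5], [7], [8]]

Insert 2: appended to row 1. P = [[2]].
Insert 8: appended to row 1. P = [[2, 8]].
Insert 5: 5 bumps 8 from row 1; 8 starts row 2. P = [[2, 5], [8]].
Insert 7: appended to row 1. P = [[2, 5, 7], [8]].
Insert 6: 6 bumps 7 from row 1; 7 bumps 8 from row 2; 8 starts row 3. P = [[2, 5, 6], [7], [8]].
Insert 9: appended to row 1. P = [[2, 5, 6, 9], [7], [8]].
Insert 4: 4 bumps 5 from row 1; 5 bumps 7 from row 2; 7 bumps 8 from row 3; 8 starts row 4. P = [[2, 4, 6, 9], [5], [7], [8]].
Insert 1: 1 bumps 2 from row 1; 2 bumps 5 from row 2; 5 bumps 7 from row 3; 7 bumps 8 from row 4; 8 starts row 5. P = [[1, 4, 6, 9], [2], [5], [7], [8]].
Insert 3: 3 bumps 4 from row 1; 4 appends to row 2. P = [[1, 3, 6, 9], [2, 4], [5], [7], [8]].

So P = [[1, 3, 6, 9], [2, 4], [5], [7], [8]].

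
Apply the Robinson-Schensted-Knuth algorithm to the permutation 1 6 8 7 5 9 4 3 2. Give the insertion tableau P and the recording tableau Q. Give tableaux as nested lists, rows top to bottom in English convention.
Insert each entry of the permutation into P by Schensted row insertion, recording in Q the position of each new cell.

Insert 1: appended to row 1. P = [[1]].
Insert 6: appended to row 1. P = [[1, 6]].
Insert 8: appended to row 1. P = [[1, 6, 8]].
Insert 7: 7 bumps 8 from row 1; 8 starts row 2. P = [[1, 6, 7], [8]].
Insert 5: 5 bumps 6 from row 1; 6 bumps 8 from row 2; 8 starts row 3. P = [[1, 5, 7], [6], [8]].
Insert 9: appended to row 1. P = [[1, 5, 7, 9], [6], [8]].
Insert 4: 4 bumps 5 from row 1; 5 bumps 6 from row 2; 6 bumps 8 from row 3; 8 starts row 4. P = [[1, 4, 7, 9], [5], [6], [8]].
Insert 3: 3 bumps 4 from row 1; 4 bumps 5 from row 2; 5 bumps 6 from row 3; 6 bumps 8 from row 4; 8 starts row 5. P = [[1, 3, 7, 9], [4], [5], [6], [8]].
Insert 2: 2 bumps 3 from row 1; 3 bumps 4 from row 2; 4 bumps 5 from row 3; 5 bumps 6 from row 4; 6 bumps 8 from row 5; 8 starts row 6. P = [[1, 2, 7, 9], [3], [4], [5], [6], [8]].

So P = [[1, 2, 7, 9], [3], [4], [5], [6], [8]], Q = [[1, 2, 3, 6], [4], [5], [7], [8], [9]].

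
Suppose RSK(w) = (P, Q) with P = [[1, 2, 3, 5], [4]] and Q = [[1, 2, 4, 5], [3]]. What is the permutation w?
Reverse the RSK construction: for i from n down to 1, find the cell of Q containing i, remove the entry at that cell from P, and reverse-bump it up through P; the value ejected from row 1 is w(i).

Step i=5: Q has 5 at row 1, column 4; remove that cell from P, ejecting 5. So w(5) = 5. P is now [[1, 2, 3], [4]].
Step i=4: Q has 4 at row 1, column 3; remove that cell from P, ejecting 3. So w(4) = 3. P is now [[1, 2], [4]].
Step i=3: Q has 3 at row 2, column 1; remove 4 from row 2 of P and reverse-bump: 4 enters row 1 and ejects 2. So w(3) = 2. P is now [[1, 4]].
Step i=2: Q has 2 at row 1, column 2; remove that cell from P, ejecting 4. So w(2) = 4. P is now [[1]].
Step i=1: Q has 1 at row 1, column 1; remove that cell from P, ejecting 1. So w(1) = 1. P is now [].

So w = 1 4 2 3 5.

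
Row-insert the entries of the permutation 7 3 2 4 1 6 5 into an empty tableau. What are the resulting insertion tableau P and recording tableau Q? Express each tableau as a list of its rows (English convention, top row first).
Insert each entry of the permutation into P by Schensted row insertion, recording in Q the position of each new cell.

Insert 7: appended to row 1. P = [[7]].
Insert 3: 3 bumps 7 from row 1; 7 starts row 2. P = [[3], [7]].
Insert 2: 2 bumps 3 from row 1; 3 bumps 7 from row 2; 7 starts row 3. P = [[2], [3], [7]].
Insert 4: appended to row 1. P = [[2, 4], [3], [7]].
Insert 1: 1 bumps 2 from row 1; 2 bumps 3 from row 2; 3 bumps 7 from row 3; 7 starts row 4. P = [[1, 4], [2], [3], [7]].
Insert 6: appended to row 1. P = [[1, 4, 6], [2], [3], [7]].
Insert 5: 5 bumps 6 from row 1; 6 appends to row 2. P = [[1, 4, 5], [2, 6], [3], [7]].

So P = [[1, 4, 5], [2, 6], [3], [7]], Q = [[1, 4, 6], [2, 7], [3], [5]].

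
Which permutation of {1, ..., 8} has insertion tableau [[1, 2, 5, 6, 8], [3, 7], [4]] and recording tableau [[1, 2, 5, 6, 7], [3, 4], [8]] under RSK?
Reverse the RSK construction: for i from n down to 1, find the cell of Q containing i, remove the entry at that cell from P, and reverse-bump it up through P; the value ejected from row 1 is w(i).

Step i=8: Q has 8 at row 3, column 1; remove 4 from row 3 of P and reverse-bump: 4 enters row 2 and ejects 3; 3 enters row 1 and ejects 2. So w(8) = 2. P is now [[1, 3, 5, 6, 8], [4, 7]].
Step i=7: Q has 7 at row 1, column 5; remove that cell from P, ejecting 8. So w(7) = 8. P is now [[1, 3, 5, 6], [4, 7]].
Step i=6: Q has 6 at row 1, column 4; remove that cell from P, ejecting 6. So w(6) = 6. P is now [[1, 3, 5], [4, 7]].
Step i=5: Q has 5 at row 1, column 3; remove that cell from P, ejecting 5. So w(5) = 5. P is now [[1, 3], [4, 7]].
Step i=4: Q has 4 at row 2, column 2; remove 7 from row 2 of P and reverse-bump: 7 enters row 1 and ejects 3. So w(4) = 3. P is now [[1, 7], [4]].
Step i=3: Q has 3 at row 2, column 1; remove 4 from row 2 of P and reverse-bump: 4 enters row 1 and ejects 1. So w(3) = 1. P is now [[4, 7]].
Step i=2: Q has 2 at row 1, column 2; remove that cell from P, ejecting 7. So w(2) = 7. P is now [[4]].
Step i=1: Q has 1 at row 1, column 1; remove that cell from P, ejecting 4. So w(1) = 4. P is now [].

So w = 4 7 1 3 5 6 8 2.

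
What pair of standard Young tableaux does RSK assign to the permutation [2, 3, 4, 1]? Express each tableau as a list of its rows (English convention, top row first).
Insert each entry of the permutation into P by Schensted row insertion, recording in Q the position of each new cell.

Insert 2: appended to row 1. P = [[2]].
Insert 3: appended to row 1. P = [[2, 3]].
Insert 4: appended to row 1. P = [[2, 3, 4]].
Insert 1: 1 bumps 2 from row 1; 2 starts row 2. P = [[1, 3, 4], [2]].

So P = [[1, 3, 4], [2]], Q = [[1, 2, 3], [4]].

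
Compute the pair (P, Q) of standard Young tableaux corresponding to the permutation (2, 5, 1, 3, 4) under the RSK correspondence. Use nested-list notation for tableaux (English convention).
P = [[1, 3, 4], [2, 5]], Q = [[1, 2, 5], [3, 4]]

Insert each entry of the permutation into P by Schensted row insertion, recording in Q the position of each new cell.

Insert 2: appended to row 1. P = [[2]], Q = [[1]].
Insert 5: appended to row 1. P = [[2, 5]], Q = [[1, 2]].
Insert 1: 1 bumps 2 from row 1; 2 starts row 2. P = [[1, 5], [2]], Q = [[1, 2], [3]].
Insert 3: 3 bumps 5 from row 1; 5 appends to row 2. P = [[1, 3], [2, 5]], Q = [[1, 2], [3, 4]].
Insert 4: appended to row 1. P = [[1, 3, 4], [2, 5]], Q = [[1, 2, 5], [3, 4]].

So P = [[1, 3, 4], [2, 5]], Q = [[1, 2, 5], [3, 4]].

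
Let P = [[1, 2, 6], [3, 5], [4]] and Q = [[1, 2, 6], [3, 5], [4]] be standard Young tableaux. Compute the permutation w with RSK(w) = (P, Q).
Reverse the RSK construction: for i from n down to 1, find the cell of Q containing i, remove the entry at that cell from P, and reverse-bump it up through P; the value ejected from row 1 is w(i).

Step i=6: Q has 6 at row 1, column 3; remove that cell from P, ejecting 6. So w(6) = 6. P is now [[1, 2], [3, 5], [4]].
Step i=5: Q has 5 at row 2, column 2; remove 5 from row 2 of P and reverse-bump: 5 enters row 1 and ejects 2. So w(5) = 2. P is now [[1, 5], [3], [4]].
Step i=4: Q has 4 at row 3, column 1; remove 4 from row 3 of P and reverse-bump: 4 enters row 2 and ejects 3; 3 enters row 1 and ejects 1. So w(4) = 1. P is now [[3, 5], [4]].
Step i=3: Q has 3 at row 2, column 1; remove 4 from row 2 of P and reverse-bump: 4 enters row 1 and ejects 3. So w(3) = 3. P is now [[4, 5]].
Step i=2: Q has 2 at row 1, column 2; remove that cell from P, ejecting 5. So w(2) = 5. P is now [[4]].
Step i=1: Q has 1 at row 1, column 1; remove that cell from P, ejecting 4. So w(1) = 4. P is now [].

So w = 4 5 3 1 2 6.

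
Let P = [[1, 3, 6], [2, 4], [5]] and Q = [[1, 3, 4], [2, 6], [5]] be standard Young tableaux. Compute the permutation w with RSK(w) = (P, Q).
Reverse the RSK construction: for i from n down to 1, find the cell of Q containing i, remove the entry at that cell from P, and reverse-bump it up through P; the value ejected from row 1 is w(i).

Step i=6: Q has 6 at row 2, column 2; remove 4 from row 2 of P and reverse-bump: 4 enters row 1 and ejects 3. So w(6) = 3. P is now [[1, 4, 6], [2], [5]].
Step i=5: Q has 5 at row 3, column 1; remove 5 from row 3 of P and reverse-bump: 5 enters row 2 and ejects 2; 2 enters row 1 and ejects 1. So w(5) = 1. P is now [[2, 4, 6], [5]].
Step i=4: Q has 4 at row 1, column 3; remove that cell from P, ejecting 6. So w(4) = 6. P is now [[2, 4], [5]].
Step i=3: Q has 3 at row 1, column 2; remove that cell from P, ejecting 4. So w(3) = 4. P is now [[2], [5]].
Step i=2: Q has 2 at row 2, column 1; remove 5 from row 2 of P and reverse-bump: 5 enters row 1 and ejects 2. So w(2) = 2. P is now [[5]].
Step i=1: Q has 1 at row 1, column 1; remove that cell from P, ejecting 5. So w(1) = 5. P is now [].

So w = 5 2 4 6 1 3.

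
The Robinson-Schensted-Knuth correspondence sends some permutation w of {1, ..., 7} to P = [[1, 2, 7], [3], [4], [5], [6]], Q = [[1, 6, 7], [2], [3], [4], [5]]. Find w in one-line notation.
Reverse the RSK construction: for i from n down to 1, find the cell of Q containing i, remove the entry at that cell from P, and reverse-bump it up through P; the value ejected from row 1 is w(i).

Step i=7: Q has 7 at row 1, column 3; remove that cell from P, ejecting 7. So w(7) = 7. P is now [[1, 2], [3], [4], [5], [6]].
Step i=6: Q has 6 at row 1, column 2; remove that cell from P, ejecting 2. So w(6) = 2. P is now [[1], [3], [4], [5], [6]].
Step i=5: Q has 5 at row 5, column 1; remove 6 from row 5 of P and reverse-bump: 6 enters row 4 and ejects 5; 5 enters row 3 and ejects 4; 4 enters row 2 and ejects 3; 3 enters row 1 and ejects 1. So w(5) = 1. P is now [[3], [4], [5], [6]].
Step i=4: Q has 4 at row 4, column 1; remove 6 from row 4 of P and reverse-bump: 6 enters row 3 and ejects 5; 5 enters row 2 and ejects 4; 4 enters row 1 and ejects 3. So w(4) = 3. P is now [[4], [5], [6]].
Step i=3: Q has 3 at row 3, column 1; remove 6 from row 3 of P and reverse-bump: 6 enters row 2 and ejects 5; 5 enters row 1 and ejects 4. So w(3) = 4. P is now [[5], [6]].
Step i=2: Q has 2 at row 2, column 1; remove 6 from row 2 of P and reverse-bump: 6 enters row 1 and ejects 5. So w(2) = 5. P is now [[6]].
Step i=1: Q has 1 at row 1, column 1; remove that cell from P, ejecting 6. So w(1) = 6. P is now [].

So w = 6 5 4 3 1 2 7.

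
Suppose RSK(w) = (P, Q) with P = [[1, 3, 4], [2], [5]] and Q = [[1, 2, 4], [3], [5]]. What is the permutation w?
2 5 3 4 1

Reverse RSK: for i = n, n-1, ..., 1, locate i in Q, remove the corresponding corner cell from P, and reverse-bump its entry up through P; the value ejected from row 1 is w(i).

So w = 2 5 3 4 1.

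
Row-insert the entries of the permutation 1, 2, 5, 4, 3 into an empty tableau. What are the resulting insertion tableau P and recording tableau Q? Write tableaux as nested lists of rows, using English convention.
P = [[1, 2, 3], [4], [5]], Q = [[1, 2, 3], [4], [5]]

Insert each entry of the permutation into P by Schensted row insertion, recording in Q the position of each new cell.

Insert 1: appended to row 1. P = [[1]].
Insert 2: appended to row 1. P = [[1, 2]].
Insert 5: appended to row 1. P = [[1, 2, 5]].
Insert 4: 4 bumps 5 from row 1; 5 starts row 2. P = [[1, 2, 4], [5]].
Insert 3: 3 bumps 4 from row 1; 4 bumps 5 from row 2; 5 starts row 3. P = [[1, 2, 3], [4], [5]].

So P = [[1, 2, 3], [4], [5]], Q = [[1, 2, 3], [4], [5]].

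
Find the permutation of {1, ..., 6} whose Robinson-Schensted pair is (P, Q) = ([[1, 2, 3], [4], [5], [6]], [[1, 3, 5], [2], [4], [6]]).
6 1 5 2 4 3

Reverse the RSK construction: for i from n down to 1, find the cell of Q containing i, remove the entry at that cell from P, and reverse-bump it up through P; the value ejected from row 1 is w(i).

Step i=6: Q has 6 at row 4, column 1; remove 6 from row 4 of P and reverse-bump: 6 enters row 3 and ejects 5; 5 enters row 2 and ejects 4; 4 enters row 1 and ejects 3. So w(6) = 3. P is now [[1, 2, 4], [5], [6]].
Step i=5: Q has 5 at row 1, column 3; remove that cell from P, ejecting 4. So w(5) = 4. P is now [[1, 2], [5], [6]].
Step i=4: Q has 4 at row 3, column 1; remove 6 from row 3 of P and reverse-bump: 6 enters row 2 and ejects 5; 5 enters row 1 and ejects 2. So w(4) = 2. P is now [[1, 5], [6]].
Step i=3: Q has 3 at row 1, column 2; remove that cell from P, ejecting 5. So w(3) = 5. P is now [[1], [6]].
Step i=2: Q has 2 at row 2, column 1; remove 6 from row 2 of P and reverse-bump: 6 enters row 1 and ejects 1. So w(2) = 1. P is now [[6]].
Step i=1: Q has 1 at row 1, column 1; remove that cell from P, ejecting 6. So w(1) = 6. P is now [].

So w = 6 1 5 2 4 3.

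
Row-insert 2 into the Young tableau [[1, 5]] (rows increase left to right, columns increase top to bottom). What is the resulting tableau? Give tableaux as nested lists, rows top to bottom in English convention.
In row 1, 2 replaces 5 (the leftmost entry greater than 2); 5 is bumped to row 2. 5 starts a new row 2. The new tableau is [[1, 2], [5]].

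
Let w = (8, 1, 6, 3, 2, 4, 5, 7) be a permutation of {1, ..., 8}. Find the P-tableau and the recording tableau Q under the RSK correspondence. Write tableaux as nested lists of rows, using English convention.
P = [[1, 2, 4, 5, 7], [3], [6], [8]], Q = [[1, 3, 6, 7, 8], [2], [4], [5]]

Insert each entry of the permutation into P by Schensted row insertion, recording in Q the position of each new cell.

Insert 8: appended to row 1. P = [[8]], Q = [[1]].
Insert 1: 1 bumps 8 from row 1; 8 starts row 2. P = [[1], [8]], Q = [[1], [2]].
Insert 6: appended to row 1. P = [[1, 6], [8]], Q = [[1, 3], [2]].
Insert 3: 3 bumps 6 from row 1; 6 bumps 8 from row 2; 8 starts row 3. P = [[1, 3], [6], [8]], Q = [[1, 3], [2], [4]].
Insert 2: 2 bumps 3 from row 1; 3 bumps 6 from row 2; 6 bumps 8 from row 3; 8 starts row 4. P = [[1, 2], [3], [6], [8]], Q = [[1, 3], [2], [4], [5]].
Insert 4: appended to row 1. P = [[1, 2, 4], [3], [6], [8]], Q = [[1, 3, 6], [2], [4], [5]].
Insert 5: appended to row 1. P = [[1, 2, 4, 5], [3], [6], [8]], Q = [[1, 3, 6, 7], [2], [4], [5]].
Insert 7: appended to row 1. P = [[1, 2, 4, 5, 7], [3], [6], [8]], Q = [[1, 3, 6, 7, 8], [2], [4], [5]].

So P = [[1, 2, 4, 5, 7], [3], [6], [8]], Q = [[1, 3, 6, 7, 8], [2], [4], [5]].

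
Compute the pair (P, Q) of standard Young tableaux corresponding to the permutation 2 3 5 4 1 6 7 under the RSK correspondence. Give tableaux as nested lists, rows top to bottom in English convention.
Insert each entry of the permutation into P by Schensted row insertion, recording in Q the position of each new cell.

After inserting 2: P = [[2]].
After inserting 3: P = [[2, 3]].
After inserting 5: P = [[2, 3, 5]].
After inserting 4: P = [[2, 3, 4], [5]].
After inserting 1: P = [[1, 3, 4], [2], [5]].
After inserting 6: P = [[1, 3, 4, 6], [2], [5]].
After inserting 7: P = [[1, 3, 4, 6, 7], [2], [5]].

So P = [[1, 3, 4, 6, 7], [2], [5]], Q = [[1, 2, 3, 6, 7], [4], [5]].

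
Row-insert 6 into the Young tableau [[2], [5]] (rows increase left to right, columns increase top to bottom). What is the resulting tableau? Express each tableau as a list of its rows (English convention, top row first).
[[2, 6], [5]]

6 is larger than every entry of row 1, so it is appended to row 1. The new tableau is [[2, 6], [5]].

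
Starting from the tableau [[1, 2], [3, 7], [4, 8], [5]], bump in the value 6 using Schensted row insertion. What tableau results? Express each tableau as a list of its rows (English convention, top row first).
6 is larger than every entry of row 1, so it is appended to row 1. The new tableau is [[1, 2, 6], [3, 7], [4, 8], [5]].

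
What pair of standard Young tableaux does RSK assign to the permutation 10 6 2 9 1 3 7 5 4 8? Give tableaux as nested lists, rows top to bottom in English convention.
P = [[1, 3, 4, 8], [2, 5], [6, 7], [9], [10]], Q = [[1, 4, 7, 10], [2, 6], [3, 8], [5], [9]]

Insert each entry of the permutation into P by Schensted row insertion, recording in Q the position of each new cell.

Insert 10: appended to row 1. P = [[10]].
Insert 6: 6 bumps 10 from row 1; 10 starts row 2. P = [[6], [10]].
Insert 2: 2 bumps 6 from row 1; 6 bumps 10 from row 2; 10 starts row 3. P = [[2], [6], [10]].
Insert 9: appended to row 1. P = [[2, 9], [6], [10]].
Insert 1: 1 bumps 2 from row 1; 2 bumps 6 from row 2; 6 bumps 10 from row 3; 10 starts row 4. P = [[1, 9], [2], [6], [10]].
Insert 3: 3 bumps 9 from row 1; 9 appends to row 2. P = [[1, 3], [2, 9], [6], [10]].
Insert 7: appended to row 1. P = [[1, 3, 7], [2, 9], [6], [10]].
Insert 5: 5 bumps 7 from row 1; 7 bumps 9 from row 2; 9 appends to row 3. P = [[1, 3, 5], [2, 7], [6, 9], [10]].
Insert 4: 4 bumps 5 from row 1; 5 bumps 7 from row 2; 7 bumps 9 from row 3; 9 bumps 10 from row 4; 10 starts row 5. P = [[1, 3, 4], [2, 5], [6, 7], [9], [10]].
Insert 8: appended to row 1. P = [[1, 3, 4, 8], [2, 5], [6, 7], [9], [10]].

So P = [[1, 3, 4, 8], [2, 5], [6, 7], [9], [10]], Q = [[1, 4, 7, 10], [2, 6], [3, 8], [5], [9]].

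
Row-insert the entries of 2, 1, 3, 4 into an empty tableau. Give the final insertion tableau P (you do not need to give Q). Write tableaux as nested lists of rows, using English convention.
P = [[1, 3, 4], [2]]

Insert 2: appended to row 1. P = [[2]].
Insert 1: 1 bumps 2 from row 1; 2 starts row 2. P = [[1], [2]].
Insert 3: appended to row 1. P = [[1, 3], [2]].
Insert 4: appended to row 1. P = [[1, 3, 4], [2]].

So P = [[1, 3, 4], [2]].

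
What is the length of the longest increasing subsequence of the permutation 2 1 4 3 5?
3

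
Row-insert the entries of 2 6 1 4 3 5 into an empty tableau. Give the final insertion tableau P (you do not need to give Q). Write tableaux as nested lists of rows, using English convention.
Insert 2: appended to row 1. P = [[2]].
Insert 6: appended to row 1. P = [[2, 6]].
Insert 1: 1 bumps 2 from row 1; 2 starts row 2. P = [[1, 6], [2]].
Insert 4: 4 bumps 6 from row 1; 6 appends to row 2. P = [[1, 4], [2, 6]].
Insert 3: 3 bumps 4 from row 1; 4 bumps 6 from row 2; 6 starts row 3. P = [[1, 3], [2, 4], [6]].
Insert 5: appended to row 1. P = [[1, 3, 5], [2, 4], [6]].

So P = [[1, 3, 5], [2, 4], [6]].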